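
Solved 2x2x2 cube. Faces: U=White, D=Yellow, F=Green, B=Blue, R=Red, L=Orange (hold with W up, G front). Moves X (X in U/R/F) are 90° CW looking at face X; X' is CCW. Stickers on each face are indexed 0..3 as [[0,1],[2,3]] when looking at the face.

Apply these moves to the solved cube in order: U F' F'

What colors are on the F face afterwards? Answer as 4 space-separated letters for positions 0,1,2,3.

Answer: G G R R

Derivation:
After move 1 (U): U=WWWW F=RRGG R=BBRR B=OOBB L=GGOO
After move 2 (F'): F=RGRG U=WWBR R=YBYR D=GOYY L=GWOW
After move 3 (F'): F=GGRR U=WWYY R=OBGR D=WWYY L=GROB
Query: F face = GGRR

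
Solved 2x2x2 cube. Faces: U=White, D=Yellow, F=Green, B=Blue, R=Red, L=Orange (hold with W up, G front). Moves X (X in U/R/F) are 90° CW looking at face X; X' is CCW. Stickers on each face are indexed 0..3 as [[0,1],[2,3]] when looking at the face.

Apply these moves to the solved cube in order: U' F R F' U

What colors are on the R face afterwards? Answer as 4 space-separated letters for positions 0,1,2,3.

After move 1 (U'): U=WWWW F=OOGG R=GGRR B=RRBB L=BBOO
After move 2 (F): F=GOGO U=WWOB R=WGWR D=RGYY L=BYOY
After move 3 (R): R=WWRG U=WOOO F=GGGY D=RBYR B=BRWB
After move 4 (F'): F=GYGG U=WOWR R=BWRG D=YYYR L=BOOO
After move 5 (U): U=WWRO F=BWGG R=BRRG B=BOWB L=GYOO
Query: R face = BRRG

Answer: B R R G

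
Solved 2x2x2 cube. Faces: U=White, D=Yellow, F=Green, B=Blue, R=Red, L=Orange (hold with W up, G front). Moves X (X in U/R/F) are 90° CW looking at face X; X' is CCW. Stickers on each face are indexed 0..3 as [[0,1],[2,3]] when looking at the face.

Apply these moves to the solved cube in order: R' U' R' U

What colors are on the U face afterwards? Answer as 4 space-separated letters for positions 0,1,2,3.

After move 1 (R'): R=RRRR U=WBWB F=GWGW D=YGYG B=YBYB
After move 2 (U'): U=BBWW F=OOGW R=GWRR B=RRYB L=YBOO
After move 3 (R'): R=WRGR U=BYWR F=OBGW D=YOYW B=GRGB
After move 4 (U): U=WBRY F=WRGW R=GRGR B=YBGB L=OBOO
Query: U face = WBRY

Answer: W B R Y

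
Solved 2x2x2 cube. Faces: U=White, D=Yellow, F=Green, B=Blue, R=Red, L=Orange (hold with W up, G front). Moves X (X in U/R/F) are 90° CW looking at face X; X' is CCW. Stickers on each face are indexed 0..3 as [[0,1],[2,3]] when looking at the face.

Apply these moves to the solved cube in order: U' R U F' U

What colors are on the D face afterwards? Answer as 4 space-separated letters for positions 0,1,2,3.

After move 1 (U'): U=WWWW F=OOGG R=GGRR B=RRBB L=BBOO
After move 2 (R): R=RGRG U=WOWG F=OYGY D=YBYR B=WRWB
After move 3 (U): U=WWGO F=RGGY R=WRRG B=BBWB L=OYOO
After move 4 (F'): F=GYRG U=WWWR R=BRYG D=YOYR L=OOOG
After move 5 (U): U=WWRW F=BRRG R=BBYG B=OOWB L=GYOG
Query: D face = YOYR

Answer: Y O Y R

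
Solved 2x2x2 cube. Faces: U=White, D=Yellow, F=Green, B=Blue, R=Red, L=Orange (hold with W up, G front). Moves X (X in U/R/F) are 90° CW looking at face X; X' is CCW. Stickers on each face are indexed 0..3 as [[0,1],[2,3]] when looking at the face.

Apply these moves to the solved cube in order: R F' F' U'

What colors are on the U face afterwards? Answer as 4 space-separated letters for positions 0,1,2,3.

Answer: G Y W B

Derivation:
After move 1 (R): R=RRRR U=WGWG F=GYGY D=YBYB B=WBWB
After move 2 (F'): F=YYGG U=WGRR R=BRYR D=OOYB L=OGOW
After move 3 (F'): F=YGYG U=WGBY R=OROR D=GWYB L=OROR
After move 4 (U'): U=GYWB F=ORYG R=YGOR B=ORWB L=WBOR
Query: U face = GYWB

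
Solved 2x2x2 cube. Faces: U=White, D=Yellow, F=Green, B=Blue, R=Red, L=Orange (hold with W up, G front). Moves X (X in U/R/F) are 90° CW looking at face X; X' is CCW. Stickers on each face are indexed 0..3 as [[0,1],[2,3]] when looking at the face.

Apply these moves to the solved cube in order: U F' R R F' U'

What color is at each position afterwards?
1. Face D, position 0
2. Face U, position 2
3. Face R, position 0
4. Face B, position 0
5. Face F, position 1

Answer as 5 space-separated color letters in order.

After move 1 (U): U=WWWW F=RRGG R=BBRR B=OOBB L=GGOO
After move 2 (F'): F=RGRG U=WWBR R=YBYR D=GOYY L=GWOW
After move 3 (R): R=YYRB U=WGBG F=RORY D=GBYO B=ROWB
After move 4 (R): R=RYBY U=WOBY F=RBRO D=GWYR B=GOGB
After move 5 (F'): F=BORR U=WORB R=WYGY D=WWYR L=GYOB
After move 6 (U'): U=OBWR F=GYRR R=BOGY B=WYGB L=GOOB
Query 1: D[0] = W
Query 2: U[2] = W
Query 3: R[0] = B
Query 4: B[0] = W
Query 5: F[1] = Y

Answer: W W B W Y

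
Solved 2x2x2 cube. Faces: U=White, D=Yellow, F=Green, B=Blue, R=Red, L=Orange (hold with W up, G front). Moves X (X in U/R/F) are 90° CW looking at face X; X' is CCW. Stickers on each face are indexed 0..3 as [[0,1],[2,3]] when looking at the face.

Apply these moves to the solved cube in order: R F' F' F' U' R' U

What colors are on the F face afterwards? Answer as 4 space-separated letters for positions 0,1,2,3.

Answer: G R Y O

Derivation:
After move 1 (R): R=RRRR U=WGWG F=GYGY D=YBYB B=WBWB
After move 2 (F'): F=YYGG U=WGRR R=BRYR D=OOYB L=OGOW
After move 3 (F'): F=YGYG U=WGBY R=OROR D=GWYB L=OROR
After move 4 (F'): F=GGYY U=WGOO R=WRGR D=RRYB L=OYOB
After move 5 (U'): U=GOWO F=OYYY R=GGGR B=WRWB L=WBOB
After move 6 (R'): R=GRGG U=GWWW F=OOYO D=RYYY B=BRRB
After move 7 (U): U=WGWW F=GRYO R=BRGG B=WBRB L=OOOB
Query: F face = GRYO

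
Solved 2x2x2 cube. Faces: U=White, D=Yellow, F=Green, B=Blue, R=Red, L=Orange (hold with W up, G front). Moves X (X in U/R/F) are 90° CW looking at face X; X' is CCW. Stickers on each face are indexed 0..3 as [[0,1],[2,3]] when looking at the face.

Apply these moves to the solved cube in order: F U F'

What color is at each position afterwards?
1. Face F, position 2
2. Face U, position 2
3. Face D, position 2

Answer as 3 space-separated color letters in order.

Answer: W B Y

Derivation:
After move 1 (F): F=GGGG U=WWOO R=WRWR D=RRYY L=OYOY
After move 2 (U): U=OWOW F=WRGG R=BBWR B=OYBB L=GGOY
After move 3 (F'): F=RGWG U=OWBW R=RBRR D=GYYY L=GWOO
Query 1: F[2] = W
Query 2: U[2] = B
Query 3: D[2] = Y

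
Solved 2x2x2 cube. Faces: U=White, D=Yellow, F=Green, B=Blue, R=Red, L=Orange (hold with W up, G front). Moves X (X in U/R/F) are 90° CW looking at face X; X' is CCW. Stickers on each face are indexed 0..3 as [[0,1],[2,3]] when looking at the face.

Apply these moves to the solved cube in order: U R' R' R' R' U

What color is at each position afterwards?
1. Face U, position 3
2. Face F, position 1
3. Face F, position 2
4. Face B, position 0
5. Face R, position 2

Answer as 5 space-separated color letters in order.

Answer: W B G G R

Derivation:
After move 1 (U): U=WWWW F=RRGG R=BBRR B=OOBB L=GGOO
After move 2 (R'): R=BRBR U=WBWO F=RWGW D=YRYG B=YOYB
After move 3 (R'): R=RRBB U=WYWY F=RBGO D=YWYW B=GORB
After move 4 (R'): R=RBRB U=WRWG F=RYGY D=YBYO B=WOWB
After move 5 (R'): R=BBRR U=WWWW F=RRGG D=YYYY B=OOBB
After move 6 (U): U=WWWW F=BBGG R=OORR B=GGBB L=RROO
Query 1: U[3] = W
Query 2: F[1] = B
Query 3: F[2] = G
Query 4: B[0] = G
Query 5: R[2] = R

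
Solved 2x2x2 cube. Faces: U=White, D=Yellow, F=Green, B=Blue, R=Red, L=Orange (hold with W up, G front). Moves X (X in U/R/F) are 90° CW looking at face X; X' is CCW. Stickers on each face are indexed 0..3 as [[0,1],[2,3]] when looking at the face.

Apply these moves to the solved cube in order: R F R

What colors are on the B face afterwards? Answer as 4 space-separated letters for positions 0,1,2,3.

Answer: O B G B

Derivation:
After move 1 (R): R=RRRR U=WGWG F=GYGY D=YBYB B=WBWB
After move 2 (F): F=GGYY U=WGOO R=WRGR D=RRYB L=OYOB
After move 3 (R): R=GWRR U=WGOY F=GRYB D=RWYW B=OBGB
Query: B face = OBGB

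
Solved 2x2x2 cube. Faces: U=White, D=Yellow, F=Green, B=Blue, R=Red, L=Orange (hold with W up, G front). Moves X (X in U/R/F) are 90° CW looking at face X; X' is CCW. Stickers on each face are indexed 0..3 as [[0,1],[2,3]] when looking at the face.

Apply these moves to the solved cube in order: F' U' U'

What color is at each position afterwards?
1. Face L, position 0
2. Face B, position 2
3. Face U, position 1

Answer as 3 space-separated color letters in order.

Answer: Y B R

Derivation:
After move 1 (F'): F=GGGG U=WWRR R=YRYR D=OOYY L=OWOW
After move 2 (U'): U=WRWR F=OWGG R=GGYR B=YRBB L=BBOW
After move 3 (U'): U=RRWW F=BBGG R=OWYR B=GGBB L=YROW
Query 1: L[0] = Y
Query 2: B[2] = B
Query 3: U[1] = R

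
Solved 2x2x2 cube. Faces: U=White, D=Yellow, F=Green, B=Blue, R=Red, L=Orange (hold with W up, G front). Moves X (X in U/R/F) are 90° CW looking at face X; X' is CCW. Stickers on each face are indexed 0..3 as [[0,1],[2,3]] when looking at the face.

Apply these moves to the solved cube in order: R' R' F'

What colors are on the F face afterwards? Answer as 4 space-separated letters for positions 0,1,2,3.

Answer: B B G G

Derivation:
After move 1 (R'): R=RRRR U=WBWB F=GWGW D=YGYG B=YBYB
After move 2 (R'): R=RRRR U=WYWY F=GBGB D=YWYW B=GBGB
After move 3 (F'): F=BBGG U=WYRR R=WRYR D=OOYW L=OYOW
Query: F face = BBGG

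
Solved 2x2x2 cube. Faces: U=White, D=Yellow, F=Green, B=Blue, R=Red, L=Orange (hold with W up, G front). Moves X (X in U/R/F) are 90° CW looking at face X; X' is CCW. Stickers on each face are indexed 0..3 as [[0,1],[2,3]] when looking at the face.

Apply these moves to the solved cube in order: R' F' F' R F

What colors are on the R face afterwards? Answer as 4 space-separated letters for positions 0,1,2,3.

After move 1 (R'): R=RRRR U=WBWB F=GWGW D=YGYG B=YBYB
After move 2 (F'): F=WWGG U=WBRR R=GRYR D=OOYG L=OBOW
After move 3 (F'): F=WGWG U=WBGY R=OROR D=BWYG L=OROR
After move 4 (R): R=OORR U=WGGG F=WWWG D=BYYY B=YBBB
After move 5 (F): F=WWGW U=WGRR R=GOGR D=ROYY L=OBOY
Query: R face = GOGR

Answer: G O G R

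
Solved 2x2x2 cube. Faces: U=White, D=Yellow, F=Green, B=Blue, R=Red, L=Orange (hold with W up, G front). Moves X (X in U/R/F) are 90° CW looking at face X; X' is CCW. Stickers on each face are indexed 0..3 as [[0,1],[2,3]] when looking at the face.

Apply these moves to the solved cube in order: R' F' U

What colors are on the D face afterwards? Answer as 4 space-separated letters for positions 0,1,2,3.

After move 1 (R'): R=RRRR U=WBWB F=GWGW D=YGYG B=YBYB
After move 2 (F'): F=WWGG U=WBRR R=GRYR D=OOYG L=OBOW
After move 3 (U): U=RWRB F=GRGG R=YBYR B=OBYB L=WWOW
Query: D face = OOYG

Answer: O O Y G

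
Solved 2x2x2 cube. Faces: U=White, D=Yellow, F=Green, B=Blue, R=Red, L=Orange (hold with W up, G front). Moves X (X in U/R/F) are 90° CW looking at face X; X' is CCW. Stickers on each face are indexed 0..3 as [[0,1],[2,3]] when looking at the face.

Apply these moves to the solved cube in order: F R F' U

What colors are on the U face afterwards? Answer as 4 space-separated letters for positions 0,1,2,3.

Answer: W W R G

Derivation:
After move 1 (F): F=GGGG U=WWOO R=WRWR D=RRYY L=OYOY
After move 2 (R): R=WWRR U=WGOG F=GRGY D=RBYB B=OBWB
After move 3 (F'): F=RYGG U=WGWR R=BWRR D=YYYB L=OGOO
After move 4 (U): U=WWRG F=BWGG R=OBRR B=OGWB L=RYOO
Query: U face = WWRG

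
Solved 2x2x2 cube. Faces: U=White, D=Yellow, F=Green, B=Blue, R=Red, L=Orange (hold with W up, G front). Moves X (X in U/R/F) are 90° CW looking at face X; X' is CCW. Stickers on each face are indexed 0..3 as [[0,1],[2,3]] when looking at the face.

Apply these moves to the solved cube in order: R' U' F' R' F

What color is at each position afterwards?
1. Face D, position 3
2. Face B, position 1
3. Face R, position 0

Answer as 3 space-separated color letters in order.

After move 1 (R'): R=RRRR U=WBWB F=GWGW D=YGYG B=YBYB
After move 2 (U'): U=BBWW F=OOGW R=GWRR B=RRYB L=YBOO
After move 3 (F'): F=OWOG U=BBGR R=GWYR D=BOYG L=YWOW
After move 4 (R'): R=WRGY U=BYGR F=OBOR D=BWYG B=GROB
After move 5 (F): F=OORB U=BYWW R=GRRY D=GWYG L=YBOW
Query 1: D[3] = G
Query 2: B[1] = R
Query 3: R[0] = G

Answer: G R G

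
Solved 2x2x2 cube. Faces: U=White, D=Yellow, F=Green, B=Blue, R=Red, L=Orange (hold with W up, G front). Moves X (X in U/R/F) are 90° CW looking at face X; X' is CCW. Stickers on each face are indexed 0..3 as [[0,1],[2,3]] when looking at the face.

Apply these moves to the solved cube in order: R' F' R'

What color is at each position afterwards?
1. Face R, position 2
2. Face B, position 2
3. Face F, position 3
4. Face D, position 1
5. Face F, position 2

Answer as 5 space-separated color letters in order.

Answer: G O R W G

Derivation:
After move 1 (R'): R=RRRR U=WBWB F=GWGW D=YGYG B=YBYB
After move 2 (F'): F=WWGG U=WBRR R=GRYR D=OOYG L=OBOW
After move 3 (R'): R=RRGY U=WYRY F=WBGR D=OWYG B=GBOB
Query 1: R[2] = G
Query 2: B[2] = O
Query 3: F[3] = R
Query 4: D[1] = W
Query 5: F[2] = G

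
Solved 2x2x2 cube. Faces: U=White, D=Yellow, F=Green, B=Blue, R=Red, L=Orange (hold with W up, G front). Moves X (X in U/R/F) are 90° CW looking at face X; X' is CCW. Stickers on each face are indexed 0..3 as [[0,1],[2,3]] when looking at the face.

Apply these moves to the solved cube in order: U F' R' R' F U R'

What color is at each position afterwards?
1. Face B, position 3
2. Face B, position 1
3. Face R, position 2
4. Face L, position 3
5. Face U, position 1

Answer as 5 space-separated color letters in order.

After move 1 (U): U=WWWW F=RRGG R=BBRR B=OOBB L=GGOO
After move 2 (F'): F=RGRG U=WWBR R=YBYR D=GOYY L=GWOW
After move 3 (R'): R=BRYY U=WBBO F=RWRR D=GGYG B=YOOB
After move 4 (R'): R=RYBY U=WOBY F=RBRO D=GWYR B=GOGB
After move 5 (F): F=RROB U=WOWW R=BYYY D=BRYR L=GGOW
After move 6 (U): U=WWWO F=BYOB R=GOYY B=GGGB L=RROW
After move 7 (R'): R=OYGY U=WGWG F=BWOO D=BYYB B=RGRB
Query 1: B[3] = B
Query 2: B[1] = G
Query 3: R[2] = G
Query 4: L[3] = W
Query 5: U[1] = G

Answer: B G G W G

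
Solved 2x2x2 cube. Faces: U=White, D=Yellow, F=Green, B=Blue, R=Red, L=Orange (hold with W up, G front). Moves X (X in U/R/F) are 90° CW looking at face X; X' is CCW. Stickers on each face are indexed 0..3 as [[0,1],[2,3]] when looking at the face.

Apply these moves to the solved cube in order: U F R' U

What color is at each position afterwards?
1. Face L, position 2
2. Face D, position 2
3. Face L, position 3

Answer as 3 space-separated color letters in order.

After move 1 (U): U=WWWW F=RRGG R=BBRR B=OOBB L=GGOO
After move 2 (F): F=GRGR U=WWOG R=WBWR D=RBYY L=GYOY
After move 3 (R'): R=BRWW U=WBOO F=GWGG D=RRYR B=YOBB
After move 4 (U): U=OWOB F=BRGG R=YOWW B=GYBB L=GWOY
Query 1: L[2] = O
Query 2: D[2] = Y
Query 3: L[3] = Y

Answer: O Y Y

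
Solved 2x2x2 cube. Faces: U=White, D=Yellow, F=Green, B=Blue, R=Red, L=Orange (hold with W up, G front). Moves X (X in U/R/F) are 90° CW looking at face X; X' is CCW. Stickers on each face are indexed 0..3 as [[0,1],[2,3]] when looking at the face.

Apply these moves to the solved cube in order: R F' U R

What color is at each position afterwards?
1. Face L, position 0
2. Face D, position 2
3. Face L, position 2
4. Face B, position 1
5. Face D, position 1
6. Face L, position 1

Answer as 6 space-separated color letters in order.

Answer: Y Y O G W Y

Derivation:
After move 1 (R): R=RRRR U=WGWG F=GYGY D=YBYB B=WBWB
After move 2 (F'): F=YYGG U=WGRR R=BRYR D=OOYB L=OGOW
After move 3 (U): U=RWRG F=BRGG R=WBYR B=OGWB L=YYOW
After move 4 (R): R=YWRB U=RRRG F=BOGB D=OWYO B=GGWB
Query 1: L[0] = Y
Query 2: D[2] = Y
Query 3: L[2] = O
Query 4: B[1] = G
Query 5: D[1] = W
Query 6: L[1] = Y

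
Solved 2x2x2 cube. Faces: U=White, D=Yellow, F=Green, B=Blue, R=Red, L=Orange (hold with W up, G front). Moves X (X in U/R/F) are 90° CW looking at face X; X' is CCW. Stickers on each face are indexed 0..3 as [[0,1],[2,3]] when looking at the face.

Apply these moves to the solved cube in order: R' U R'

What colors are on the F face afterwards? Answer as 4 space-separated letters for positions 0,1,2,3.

Answer: R W G B

Derivation:
After move 1 (R'): R=RRRR U=WBWB F=GWGW D=YGYG B=YBYB
After move 2 (U): U=WWBB F=RRGW R=YBRR B=OOYB L=GWOO
After move 3 (R'): R=BRYR U=WYBO F=RWGB D=YRYW B=GOGB
Query: F face = RWGB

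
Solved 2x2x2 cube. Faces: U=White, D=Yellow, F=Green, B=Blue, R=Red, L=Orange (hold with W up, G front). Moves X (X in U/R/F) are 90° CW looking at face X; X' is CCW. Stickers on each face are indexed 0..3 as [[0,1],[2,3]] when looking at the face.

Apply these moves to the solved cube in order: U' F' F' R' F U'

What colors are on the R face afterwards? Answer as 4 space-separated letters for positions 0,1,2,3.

After move 1 (U'): U=WWWW F=OOGG R=GGRR B=RRBB L=BBOO
After move 2 (F'): F=OGOG U=WWGR R=YGYR D=BOYY L=BWOW
After move 3 (F'): F=GGOO U=WWYY R=OGBR D=WWYY L=BROG
After move 4 (R'): R=GROB U=WBYR F=GWOY D=WGYO B=YRWB
After move 5 (F): F=OGYW U=WBGR R=YRRB D=OGYO L=BWOG
After move 6 (U'): U=BRWG F=BWYW R=OGRB B=YRWB L=YROG
Query: R face = OGRB

Answer: O G R B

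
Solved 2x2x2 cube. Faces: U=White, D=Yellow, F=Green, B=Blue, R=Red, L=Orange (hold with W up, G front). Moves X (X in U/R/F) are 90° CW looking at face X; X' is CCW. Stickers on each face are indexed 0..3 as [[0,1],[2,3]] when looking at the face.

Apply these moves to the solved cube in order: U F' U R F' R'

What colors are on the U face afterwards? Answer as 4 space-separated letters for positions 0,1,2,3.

After move 1 (U): U=WWWW F=RRGG R=BBRR B=OOBB L=GGOO
After move 2 (F'): F=RGRG U=WWBR R=YBYR D=GOYY L=GWOW
After move 3 (U): U=BWRW F=YBRG R=OOYR B=GWBB L=RGOW
After move 4 (R): R=YORO U=BBRG F=YORY D=GBYG B=WWWB
After move 5 (F'): F=OYYR U=BBYR R=BOGO D=GWYG L=RGOR
After move 6 (R'): R=OOBG U=BWYW F=OBYR D=GYYR B=GWWB
Query: U face = BWYW

Answer: B W Y W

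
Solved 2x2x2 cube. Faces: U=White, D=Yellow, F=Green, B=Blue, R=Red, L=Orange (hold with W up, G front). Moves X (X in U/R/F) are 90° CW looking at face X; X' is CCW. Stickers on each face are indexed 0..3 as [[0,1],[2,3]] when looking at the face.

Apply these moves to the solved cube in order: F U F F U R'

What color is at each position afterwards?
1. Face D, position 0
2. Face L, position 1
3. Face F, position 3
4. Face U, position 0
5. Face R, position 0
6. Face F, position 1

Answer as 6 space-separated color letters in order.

Answer: W G W R Y O

Derivation:
After move 1 (F): F=GGGG U=WWOO R=WRWR D=RRYY L=OYOY
After move 2 (U): U=OWOW F=WRGG R=BBWR B=OYBB L=GGOY
After move 3 (F): F=GWGR U=OWYG R=OBWR D=WBYY L=GROR
After move 4 (F): F=GGRW U=OWRR R=YBGR D=WOYY L=GWOB
After move 5 (U): U=RORW F=YBRW R=OYGR B=GWBB L=GGOB
After move 6 (R'): R=YROG U=RBRG F=YORW D=WBYW B=YWOB
Query 1: D[0] = W
Query 2: L[1] = G
Query 3: F[3] = W
Query 4: U[0] = R
Query 5: R[0] = Y
Query 6: F[1] = O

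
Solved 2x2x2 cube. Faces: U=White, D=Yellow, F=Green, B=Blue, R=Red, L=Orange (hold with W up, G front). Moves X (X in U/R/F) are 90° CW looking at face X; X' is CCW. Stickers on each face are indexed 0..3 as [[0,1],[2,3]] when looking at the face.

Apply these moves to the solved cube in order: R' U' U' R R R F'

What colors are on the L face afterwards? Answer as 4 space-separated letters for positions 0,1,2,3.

Answer: R G O B

Derivation:
After move 1 (R'): R=RRRR U=WBWB F=GWGW D=YGYG B=YBYB
After move 2 (U'): U=BBWW F=OOGW R=GWRR B=RRYB L=YBOO
After move 3 (U'): U=BWBW F=YBGW R=OORR B=GWYB L=RROO
After move 4 (R): R=RORO U=BBBW F=YGGG D=YYYG B=WWWB
After move 5 (R): R=RROO U=BGBG F=YYGG D=YWYW B=WWBB
After move 6 (R): R=OROR U=BYBG F=YWGW D=YBYW B=GWGB
After move 7 (F'): F=WWYG U=BYOO R=BRYR D=ROYW L=RGOB
Query: L face = RGOB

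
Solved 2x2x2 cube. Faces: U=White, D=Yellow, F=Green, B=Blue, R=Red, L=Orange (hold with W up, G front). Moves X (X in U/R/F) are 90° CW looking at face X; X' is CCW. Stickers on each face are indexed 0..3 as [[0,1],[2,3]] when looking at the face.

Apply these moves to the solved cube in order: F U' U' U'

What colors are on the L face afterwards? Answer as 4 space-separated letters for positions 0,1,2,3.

After move 1 (F): F=GGGG U=WWOO R=WRWR D=RRYY L=OYOY
After move 2 (U'): U=WOWO F=OYGG R=GGWR B=WRBB L=BBOY
After move 3 (U'): U=OOWW F=BBGG R=OYWR B=GGBB L=WROY
After move 4 (U'): U=OWOW F=WRGG R=BBWR B=OYBB L=GGOY
Query: L face = GGOY

Answer: G G O Y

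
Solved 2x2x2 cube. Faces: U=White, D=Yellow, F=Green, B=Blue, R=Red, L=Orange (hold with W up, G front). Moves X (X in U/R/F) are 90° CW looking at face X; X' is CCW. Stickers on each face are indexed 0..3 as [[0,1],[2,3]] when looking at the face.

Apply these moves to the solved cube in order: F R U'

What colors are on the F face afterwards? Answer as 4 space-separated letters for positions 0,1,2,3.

Answer: O Y G Y

Derivation:
After move 1 (F): F=GGGG U=WWOO R=WRWR D=RRYY L=OYOY
After move 2 (R): R=WWRR U=WGOG F=GRGY D=RBYB B=OBWB
After move 3 (U'): U=GGWO F=OYGY R=GRRR B=WWWB L=OBOY
Query: F face = OYGY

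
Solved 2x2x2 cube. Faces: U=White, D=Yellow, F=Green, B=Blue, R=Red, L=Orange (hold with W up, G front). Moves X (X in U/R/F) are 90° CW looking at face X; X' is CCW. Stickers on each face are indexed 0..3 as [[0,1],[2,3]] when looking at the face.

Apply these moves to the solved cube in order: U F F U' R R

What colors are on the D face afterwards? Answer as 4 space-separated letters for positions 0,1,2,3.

Answer: W Y Y Y

Derivation:
After move 1 (U): U=WWWW F=RRGG R=BBRR B=OOBB L=GGOO
After move 2 (F): F=GRGR U=WWOG R=WBWR D=RBYY L=GYOY
After move 3 (F): F=GGRR U=WWYY R=OBGR D=WWYY L=GROB
After move 4 (U'): U=WYWY F=GRRR R=GGGR B=OBBB L=OOOB
After move 5 (R): R=GGRG U=WRWR F=GWRY D=WBYO B=YBYB
After move 6 (R): R=RGGG U=WWWY F=GBRO D=WYYY B=RBRB
Query: D face = WYYY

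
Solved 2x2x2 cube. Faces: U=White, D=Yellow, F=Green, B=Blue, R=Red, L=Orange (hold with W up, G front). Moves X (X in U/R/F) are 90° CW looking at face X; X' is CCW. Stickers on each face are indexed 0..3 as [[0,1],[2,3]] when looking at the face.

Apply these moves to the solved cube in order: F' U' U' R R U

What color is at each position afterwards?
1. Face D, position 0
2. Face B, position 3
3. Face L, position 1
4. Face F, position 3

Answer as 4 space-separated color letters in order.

After move 1 (F'): F=GGGG U=WWRR R=YRYR D=OOYY L=OWOW
After move 2 (U'): U=WRWR F=OWGG R=GGYR B=YRBB L=BBOW
After move 3 (U'): U=RRWW F=BBGG R=OWYR B=GGBB L=YROW
After move 4 (R): R=YORW U=RBWG F=BOGY D=OBYG B=WGRB
After move 5 (R): R=RYWO U=ROWY F=BBGG D=ORYW B=GGBB
After move 6 (U): U=WRYO F=RYGG R=GGWO B=YRBB L=BBOW
Query 1: D[0] = O
Query 2: B[3] = B
Query 3: L[1] = B
Query 4: F[3] = G

Answer: O B B G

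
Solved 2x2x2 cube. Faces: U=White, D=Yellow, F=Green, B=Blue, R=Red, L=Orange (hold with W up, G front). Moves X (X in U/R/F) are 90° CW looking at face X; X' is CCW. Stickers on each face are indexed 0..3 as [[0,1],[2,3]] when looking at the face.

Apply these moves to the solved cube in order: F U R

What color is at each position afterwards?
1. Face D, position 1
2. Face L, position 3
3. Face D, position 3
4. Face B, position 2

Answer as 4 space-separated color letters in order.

After move 1 (F): F=GGGG U=WWOO R=WRWR D=RRYY L=OYOY
After move 2 (U): U=OWOW F=WRGG R=BBWR B=OYBB L=GGOY
After move 3 (R): R=WBRB U=OROG F=WRGY D=RBYO B=WYWB
Query 1: D[1] = B
Query 2: L[3] = Y
Query 3: D[3] = O
Query 4: B[2] = W

Answer: B Y O W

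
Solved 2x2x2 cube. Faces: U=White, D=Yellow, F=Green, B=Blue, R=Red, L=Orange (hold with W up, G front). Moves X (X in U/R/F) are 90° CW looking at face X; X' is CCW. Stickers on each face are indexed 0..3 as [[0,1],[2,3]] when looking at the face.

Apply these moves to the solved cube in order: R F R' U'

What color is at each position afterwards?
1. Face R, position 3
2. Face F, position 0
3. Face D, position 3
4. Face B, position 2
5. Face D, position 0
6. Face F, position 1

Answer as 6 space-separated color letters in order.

Answer: G O Y R R Y

Derivation:
After move 1 (R): R=RRRR U=WGWG F=GYGY D=YBYB B=WBWB
After move 2 (F): F=GGYY U=WGOO R=WRGR D=RRYB L=OYOB
After move 3 (R'): R=RRWG U=WWOW F=GGYO D=RGYY B=BBRB
After move 4 (U'): U=WWWO F=OYYO R=GGWG B=RRRB L=BBOB
Query 1: R[3] = G
Query 2: F[0] = O
Query 3: D[3] = Y
Query 4: B[2] = R
Query 5: D[0] = R
Query 6: F[1] = Y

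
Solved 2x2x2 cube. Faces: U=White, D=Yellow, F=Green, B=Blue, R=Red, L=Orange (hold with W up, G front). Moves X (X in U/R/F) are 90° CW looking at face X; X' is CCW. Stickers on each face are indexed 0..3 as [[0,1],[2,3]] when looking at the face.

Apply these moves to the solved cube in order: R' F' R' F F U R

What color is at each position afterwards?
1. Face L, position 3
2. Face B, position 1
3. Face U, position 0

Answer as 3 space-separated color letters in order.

After move 1 (R'): R=RRRR U=WBWB F=GWGW D=YGYG B=YBYB
After move 2 (F'): F=WWGG U=WBRR R=GRYR D=OOYG L=OBOW
After move 3 (R'): R=RRGY U=WYRY F=WBGR D=OWYG B=GBOB
After move 4 (F): F=GWRB U=WYWB R=RRYY D=GRYG L=OOOW
After move 5 (F): F=RGBW U=WYWO R=WRBY D=YRYG L=OGOR
After move 6 (U): U=WWOY F=WRBW R=GBBY B=OGOB L=RGOR
After move 7 (R): R=BGYB U=WROW F=WRBG D=YOYO B=YGWB
Query 1: L[3] = R
Query 2: B[1] = G
Query 3: U[0] = W

Answer: R G W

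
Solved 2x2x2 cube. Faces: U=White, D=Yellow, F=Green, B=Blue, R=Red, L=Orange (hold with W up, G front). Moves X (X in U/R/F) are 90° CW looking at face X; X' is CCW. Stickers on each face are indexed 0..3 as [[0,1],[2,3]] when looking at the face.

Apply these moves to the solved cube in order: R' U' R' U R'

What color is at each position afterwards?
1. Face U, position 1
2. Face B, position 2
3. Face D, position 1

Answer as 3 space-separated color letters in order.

After move 1 (R'): R=RRRR U=WBWB F=GWGW D=YGYG B=YBYB
After move 2 (U'): U=BBWW F=OOGW R=GWRR B=RRYB L=YBOO
After move 3 (R'): R=WRGR U=BYWR F=OBGW D=YOYW B=GRGB
After move 4 (U): U=WBRY F=WRGW R=GRGR B=YBGB L=OBOO
After move 5 (R'): R=RRGG U=WGRY F=WBGY D=YRYW B=WBOB
Query 1: U[1] = G
Query 2: B[2] = O
Query 3: D[1] = R

Answer: G O R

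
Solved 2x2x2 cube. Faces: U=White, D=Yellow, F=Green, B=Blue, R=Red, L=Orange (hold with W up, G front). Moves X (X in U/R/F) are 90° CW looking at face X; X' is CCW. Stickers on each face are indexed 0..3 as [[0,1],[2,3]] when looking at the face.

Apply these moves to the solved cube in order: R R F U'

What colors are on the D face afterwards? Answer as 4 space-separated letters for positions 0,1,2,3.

Answer: R R Y W

Derivation:
After move 1 (R): R=RRRR U=WGWG F=GYGY D=YBYB B=WBWB
After move 2 (R): R=RRRR U=WYWY F=GBGB D=YWYW B=GBGB
After move 3 (F): F=GGBB U=WYOO R=WRYR D=RRYW L=OYOW
After move 4 (U'): U=YOWO F=OYBB R=GGYR B=WRGB L=GBOW
Query: D face = RRYW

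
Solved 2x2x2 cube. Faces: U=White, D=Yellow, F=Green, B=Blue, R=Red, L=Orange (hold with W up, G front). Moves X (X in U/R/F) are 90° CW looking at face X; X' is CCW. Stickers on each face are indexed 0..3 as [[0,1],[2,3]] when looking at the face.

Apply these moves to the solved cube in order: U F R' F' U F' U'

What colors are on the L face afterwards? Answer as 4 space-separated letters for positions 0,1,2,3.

Answer: G O O W

Derivation:
After move 1 (U): U=WWWW F=RRGG R=BBRR B=OOBB L=GGOO
After move 2 (F): F=GRGR U=WWOG R=WBWR D=RBYY L=GYOY
After move 3 (R'): R=BRWW U=WBOO F=GWGG D=RRYR B=YOBB
After move 4 (F'): F=WGGG U=WBBW R=RRRW D=YYYR L=GOOO
After move 5 (U): U=BWWB F=RRGG R=YORW B=GOBB L=WGOO
After move 6 (F'): F=RGRG U=BWYR R=YOYW D=GOYR L=WBOW
After move 7 (U'): U=WRBY F=WBRG R=RGYW B=YOBB L=GOOW
Query: L face = GOOW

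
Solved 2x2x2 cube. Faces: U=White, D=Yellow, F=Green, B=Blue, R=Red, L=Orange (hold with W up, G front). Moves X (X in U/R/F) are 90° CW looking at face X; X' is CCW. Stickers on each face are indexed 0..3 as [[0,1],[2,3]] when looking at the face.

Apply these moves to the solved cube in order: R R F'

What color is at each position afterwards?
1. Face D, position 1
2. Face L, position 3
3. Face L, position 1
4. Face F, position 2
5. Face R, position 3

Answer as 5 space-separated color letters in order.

After move 1 (R): R=RRRR U=WGWG F=GYGY D=YBYB B=WBWB
After move 2 (R): R=RRRR U=WYWY F=GBGB D=YWYW B=GBGB
After move 3 (F'): F=BBGG U=WYRR R=WRYR D=OOYW L=OYOW
Query 1: D[1] = O
Query 2: L[3] = W
Query 3: L[1] = Y
Query 4: F[2] = G
Query 5: R[3] = R

Answer: O W Y G R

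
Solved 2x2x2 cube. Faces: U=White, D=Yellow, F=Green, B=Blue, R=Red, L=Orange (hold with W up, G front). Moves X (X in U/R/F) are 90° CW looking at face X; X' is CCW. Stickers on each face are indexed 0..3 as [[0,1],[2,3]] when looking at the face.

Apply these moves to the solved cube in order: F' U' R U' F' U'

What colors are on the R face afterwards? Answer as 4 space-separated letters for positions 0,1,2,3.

After move 1 (F'): F=GGGG U=WWRR R=YRYR D=OOYY L=OWOW
After move 2 (U'): U=WRWR F=OWGG R=GGYR B=YRBB L=BBOW
After move 3 (R): R=YGRG U=WWWG F=OOGY D=OBYY B=RRRB
After move 4 (U'): U=WGWW F=BBGY R=OORG B=YGRB L=RROW
After move 5 (F'): F=BYBG U=WGOR R=BOOG D=RWYY L=RWOW
After move 6 (U'): U=GRWO F=RWBG R=BYOG B=BORB L=YGOW
Query: R face = BYOG

Answer: B Y O G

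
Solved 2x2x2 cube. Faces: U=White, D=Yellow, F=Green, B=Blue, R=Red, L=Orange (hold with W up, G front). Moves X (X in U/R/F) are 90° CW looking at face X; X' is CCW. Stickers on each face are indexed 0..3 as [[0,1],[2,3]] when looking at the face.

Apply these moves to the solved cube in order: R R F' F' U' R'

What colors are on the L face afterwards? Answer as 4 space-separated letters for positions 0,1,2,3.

After move 1 (R): R=RRRR U=WGWG F=GYGY D=YBYB B=WBWB
After move 2 (R): R=RRRR U=WYWY F=GBGB D=YWYW B=GBGB
After move 3 (F'): F=BBGG U=WYRR R=WRYR D=OOYW L=OYOW
After move 4 (F'): F=BGBG U=WYWY R=OROR D=YWYW L=OROR
After move 5 (U'): U=YYWW F=ORBG R=BGOR B=ORGB L=GBOR
After move 6 (R'): R=GRBO U=YGWO F=OYBW D=YRYG B=WRWB
Query: L face = GBOR

Answer: G B O R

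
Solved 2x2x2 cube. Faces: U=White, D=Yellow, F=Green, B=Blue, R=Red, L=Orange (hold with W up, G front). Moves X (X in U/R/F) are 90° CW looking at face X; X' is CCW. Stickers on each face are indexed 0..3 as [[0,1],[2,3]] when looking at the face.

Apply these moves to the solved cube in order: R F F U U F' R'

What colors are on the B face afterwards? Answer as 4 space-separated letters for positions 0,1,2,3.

Answer: B G R B

Derivation:
After move 1 (R): R=RRRR U=WGWG F=GYGY D=YBYB B=WBWB
After move 2 (F): F=GGYY U=WGOO R=WRGR D=RRYB L=OYOB
After move 3 (F): F=YGYG U=WGBY R=OROR D=GWYB L=OROR
After move 4 (U): U=BWYG F=ORYG R=WBOR B=ORWB L=YGOR
After move 5 (U): U=YBGW F=WBYG R=OROR B=YGWB L=OROR
After move 6 (F'): F=BGWY U=YBOO R=WRGR D=RRYB L=OWOG
After move 7 (R'): R=RRWG U=YWOY F=BBWO D=RGYY B=BGRB
Query: B face = BGRB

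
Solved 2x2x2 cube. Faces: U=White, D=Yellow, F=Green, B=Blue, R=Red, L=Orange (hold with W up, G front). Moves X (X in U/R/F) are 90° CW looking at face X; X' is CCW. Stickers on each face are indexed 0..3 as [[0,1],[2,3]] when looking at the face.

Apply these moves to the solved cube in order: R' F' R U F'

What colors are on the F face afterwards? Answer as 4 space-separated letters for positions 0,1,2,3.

Answer: G G Y G

Derivation:
After move 1 (R'): R=RRRR U=WBWB F=GWGW D=YGYG B=YBYB
After move 2 (F'): F=WWGG U=WBRR R=GRYR D=OOYG L=OBOW
After move 3 (R): R=YGRR U=WWRG F=WOGG D=OYYY B=RBBB
After move 4 (U): U=RWGW F=YGGG R=RBRR B=OBBB L=WOOW
After move 5 (F'): F=GGYG U=RWRR R=YBOR D=OWYY L=WWOG
Query: F face = GGYG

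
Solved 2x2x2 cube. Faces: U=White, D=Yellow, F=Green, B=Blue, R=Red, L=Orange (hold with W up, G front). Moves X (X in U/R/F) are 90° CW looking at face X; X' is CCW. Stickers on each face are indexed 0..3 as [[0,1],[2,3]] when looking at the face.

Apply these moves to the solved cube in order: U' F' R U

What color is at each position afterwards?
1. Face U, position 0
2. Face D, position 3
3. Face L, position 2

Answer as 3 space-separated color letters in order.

After move 1 (U'): U=WWWW F=OOGG R=GGRR B=RRBB L=BBOO
After move 2 (F'): F=OGOG U=WWGR R=YGYR D=BOYY L=BWOW
After move 3 (R): R=YYRG U=WGGG F=OOOY D=BBYR B=RRWB
After move 4 (U): U=GWGG F=YYOY R=RRRG B=BWWB L=OOOW
Query 1: U[0] = G
Query 2: D[3] = R
Query 3: L[2] = O

Answer: G R O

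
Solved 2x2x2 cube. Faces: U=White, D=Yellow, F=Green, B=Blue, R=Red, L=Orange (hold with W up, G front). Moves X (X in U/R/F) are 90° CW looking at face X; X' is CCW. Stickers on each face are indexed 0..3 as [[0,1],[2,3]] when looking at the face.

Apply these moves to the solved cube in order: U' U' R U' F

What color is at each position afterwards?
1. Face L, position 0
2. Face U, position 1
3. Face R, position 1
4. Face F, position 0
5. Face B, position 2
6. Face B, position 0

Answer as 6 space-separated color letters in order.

After move 1 (U'): U=WWWW F=OOGG R=GGRR B=RRBB L=BBOO
After move 2 (U'): U=WWWW F=BBGG R=OORR B=GGBB L=RROO
After move 3 (R): R=RORO U=WBWG F=BYGY D=YBYG B=WGWB
After move 4 (U'): U=BGWW F=RRGY R=BYRO B=ROWB L=WGOO
After move 5 (F): F=GRYR U=BGOG R=WYWO D=RBYG L=WYOB
Query 1: L[0] = W
Query 2: U[1] = G
Query 3: R[1] = Y
Query 4: F[0] = G
Query 5: B[2] = W
Query 6: B[0] = R

Answer: W G Y G W R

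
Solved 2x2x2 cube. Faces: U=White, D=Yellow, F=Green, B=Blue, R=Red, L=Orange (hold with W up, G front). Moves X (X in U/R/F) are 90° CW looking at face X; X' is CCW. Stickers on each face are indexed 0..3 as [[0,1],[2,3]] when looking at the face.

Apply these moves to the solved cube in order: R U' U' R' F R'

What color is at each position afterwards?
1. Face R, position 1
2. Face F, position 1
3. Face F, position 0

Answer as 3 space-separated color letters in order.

Answer: R W G

Derivation:
After move 1 (R): R=RRRR U=WGWG F=GYGY D=YBYB B=WBWB
After move 2 (U'): U=GGWW F=OOGY R=GYRR B=RRWB L=WBOO
After move 3 (U'): U=GWGW F=WBGY R=OORR B=GYWB L=RROO
After move 4 (R'): R=OROR U=GWGG F=WWGW D=YBYY B=BYBB
After move 5 (F): F=GWWW U=GWOR R=GRGR D=OOYY L=RYOB
After move 6 (R'): R=RRGG U=GBOB F=GWWR D=OWYW B=YYOB
Query 1: R[1] = R
Query 2: F[1] = W
Query 3: F[0] = G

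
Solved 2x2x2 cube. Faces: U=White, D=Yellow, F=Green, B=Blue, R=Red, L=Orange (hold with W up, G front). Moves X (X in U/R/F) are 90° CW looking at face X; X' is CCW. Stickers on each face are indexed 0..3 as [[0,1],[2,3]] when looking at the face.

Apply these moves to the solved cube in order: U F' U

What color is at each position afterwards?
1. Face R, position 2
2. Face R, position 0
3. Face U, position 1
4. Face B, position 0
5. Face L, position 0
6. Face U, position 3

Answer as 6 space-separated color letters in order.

After move 1 (U): U=WWWW F=RRGG R=BBRR B=OOBB L=GGOO
After move 2 (F'): F=RGRG U=WWBR R=YBYR D=GOYY L=GWOW
After move 3 (U): U=BWRW F=YBRG R=OOYR B=GWBB L=RGOW
Query 1: R[2] = Y
Query 2: R[0] = O
Query 3: U[1] = W
Query 4: B[0] = G
Query 5: L[0] = R
Query 6: U[3] = W

Answer: Y O W G R W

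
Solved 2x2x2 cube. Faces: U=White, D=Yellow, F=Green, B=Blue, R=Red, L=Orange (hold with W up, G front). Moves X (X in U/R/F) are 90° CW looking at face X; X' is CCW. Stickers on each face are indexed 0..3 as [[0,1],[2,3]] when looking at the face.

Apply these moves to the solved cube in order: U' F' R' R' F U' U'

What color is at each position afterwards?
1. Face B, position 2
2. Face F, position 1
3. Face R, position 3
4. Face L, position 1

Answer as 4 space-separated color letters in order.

Answer: G R Y Y

Derivation:
After move 1 (U'): U=WWWW F=OOGG R=GGRR B=RRBB L=BBOO
After move 2 (F'): F=OGOG U=WWGR R=YGYR D=BOYY L=BWOW
After move 3 (R'): R=GRYY U=WBGR F=OWOR D=BGYG B=YROB
After move 4 (R'): R=RYGY U=WOGY F=OBOR D=BWYR B=GRGB
After move 5 (F): F=OORB U=WOWW R=GYYY D=GRYR L=BBOW
After move 6 (U'): U=OWWW F=BBRB R=OOYY B=GYGB L=GROW
After move 7 (U'): U=WWOW F=GRRB R=BBYY B=OOGB L=GYOW
Query 1: B[2] = G
Query 2: F[1] = R
Query 3: R[3] = Y
Query 4: L[1] = Y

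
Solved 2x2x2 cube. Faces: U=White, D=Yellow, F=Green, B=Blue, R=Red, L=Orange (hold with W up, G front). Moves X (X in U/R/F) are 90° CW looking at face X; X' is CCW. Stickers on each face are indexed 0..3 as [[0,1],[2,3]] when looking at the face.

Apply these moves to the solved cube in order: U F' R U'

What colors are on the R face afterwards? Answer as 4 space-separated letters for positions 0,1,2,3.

Answer: R O R B

Derivation:
After move 1 (U): U=WWWW F=RRGG R=BBRR B=OOBB L=GGOO
After move 2 (F'): F=RGRG U=WWBR R=YBYR D=GOYY L=GWOW
After move 3 (R): R=YYRB U=WGBG F=RORY D=GBYO B=ROWB
After move 4 (U'): U=GGWB F=GWRY R=RORB B=YYWB L=ROOW
Query: R face = RORB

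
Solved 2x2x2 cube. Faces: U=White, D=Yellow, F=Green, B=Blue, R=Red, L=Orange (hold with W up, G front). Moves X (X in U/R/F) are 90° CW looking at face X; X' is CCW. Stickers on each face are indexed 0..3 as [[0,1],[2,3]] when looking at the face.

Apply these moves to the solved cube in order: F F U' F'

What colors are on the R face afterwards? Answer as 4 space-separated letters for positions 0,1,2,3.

Answer: W G W R

Derivation:
After move 1 (F): F=GGGG U=WWOO R=WRWR D=RRYY L=OYOY
After move 2 (F): F=GGGG U=WWYY R=OROR D=WWYY L=OROR
After move 3 (U'): U=WYWY F=ORGG R=GGOR B=ORBB L=BBOR
After move 4 (F'): F=RGOG U=WYGO R=WGWR D=BRYY L=BYOW
Query: R face = WGWR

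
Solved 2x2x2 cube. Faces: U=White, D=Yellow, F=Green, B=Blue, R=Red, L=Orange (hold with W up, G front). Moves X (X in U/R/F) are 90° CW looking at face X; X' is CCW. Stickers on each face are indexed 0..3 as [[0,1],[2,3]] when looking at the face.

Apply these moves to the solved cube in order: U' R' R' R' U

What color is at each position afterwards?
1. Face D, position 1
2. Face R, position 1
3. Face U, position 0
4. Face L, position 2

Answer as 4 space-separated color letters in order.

Answer: B R W O

Derivation:
After move 1 (U'): U=WWWW F=OOGG R=GGRR B=RRBB L=BBOO
After move 2 (R'): R=GRGR U=WBWR F=OWGW D=YOYG B=YRYB
After move 3 (R'): R=RRGG U=WYWY F=OBGR D=YWYW B=GROB
After move 4 (R'): R=RGRG U=WOWG F=OYGY D=YBYR B=WRWB
After move 5 (U): U=WWGO F=RGGY R=WRRG B=BBWB L=OYOO
Query 1: D[1] = B
Query 2: R[1] = R
Query 3: U[0] = W
Query 4: L[2] = O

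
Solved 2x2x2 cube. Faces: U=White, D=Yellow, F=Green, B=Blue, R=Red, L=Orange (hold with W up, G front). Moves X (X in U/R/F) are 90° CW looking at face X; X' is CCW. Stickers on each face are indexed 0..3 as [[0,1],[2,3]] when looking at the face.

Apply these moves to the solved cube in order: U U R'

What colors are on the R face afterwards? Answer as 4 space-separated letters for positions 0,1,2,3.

After move 1 (U): U=WWWW F=RRGG R=BBRR B=OOBB L=GGOO
After move 2 (U): U=WWWW F=BBGG R=OORR B=GGBB L=RROO
After move 3 (R'): R=OROR U=WBWG F=BWGW D=YBYG B=YGYB
Query: R face = OROR

Answer: O R O R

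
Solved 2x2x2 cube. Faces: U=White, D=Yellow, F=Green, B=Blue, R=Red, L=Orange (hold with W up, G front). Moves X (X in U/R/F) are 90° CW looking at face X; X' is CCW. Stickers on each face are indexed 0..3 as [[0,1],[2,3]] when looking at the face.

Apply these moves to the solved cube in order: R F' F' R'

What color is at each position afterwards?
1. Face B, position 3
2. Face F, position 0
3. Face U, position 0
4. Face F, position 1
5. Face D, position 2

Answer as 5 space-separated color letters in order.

After move 1 (R): R=RRRR U=WGWG F=GYGY D=YBYB B=WBWB
After move 2 (F'): F=YYGG U=WGRR R=BRYR D=OOYB L=OGOW
After move 3 (F'): F=YGYG U=WGBY R=OROR D=GWYB L=OROR
After move 4 (R'): R=RROO U=WWBW F=YGYY D=GGYG B=BBWB
Query 1: B[3] = B
Query 2: F[0] = Y
Query 3: U[0] = W
Query 4: F[1] = G
Query 5: D[2] = Y

Answer: B Y W G Y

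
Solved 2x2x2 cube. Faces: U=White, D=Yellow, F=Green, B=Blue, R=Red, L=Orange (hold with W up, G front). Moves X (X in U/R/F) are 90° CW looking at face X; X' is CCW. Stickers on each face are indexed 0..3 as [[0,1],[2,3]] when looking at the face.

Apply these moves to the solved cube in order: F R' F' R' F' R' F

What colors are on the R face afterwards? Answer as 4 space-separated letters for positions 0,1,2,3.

After move 1 (F): F=GGGG U=WWOO R=WRWR D=RRYY L=OYOY
After move 2 (R'): R=RRWW U=WBOB F=GWGO D=RGYG B=YBRB
After move 3 (F'): F=WOGG U=WBRW R=GRRW D=YYYG L=OBOO
After move 4 (R'): R=RWGR U=WRRY F=WBGW D=YOYG B=GBYB
After move 5 (F'): F=BWWG U=WRRG R=OWYR D=BOYG L=OYOR
After move 6 (R'): R=WROY U=WYRG F=BRWG D=BWYG B=GBOB
After move 7 (F): F=WBGR U=WYRY R=RRGY D=OWYG L=OBOW
Query: R face = RRGY

Answer: R R G Y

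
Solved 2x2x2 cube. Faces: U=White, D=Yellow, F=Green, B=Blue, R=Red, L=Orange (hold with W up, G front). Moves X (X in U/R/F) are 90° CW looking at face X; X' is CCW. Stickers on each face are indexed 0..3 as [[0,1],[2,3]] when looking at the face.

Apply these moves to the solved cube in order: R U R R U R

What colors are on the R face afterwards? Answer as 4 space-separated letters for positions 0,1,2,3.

After move 1 (R): R=RRRR U=WGWG F=GYGY D=YBYB B=WBWB
After move 2 (U): U=WWGG F=RRGY R=WBRR B=OOWB L=GYOO
After move 3 (R): R=RWRB U=WRGY F=RBGB D=YWYO B=GOWB
After move 4 (R): R=RRBW U=WBGB F=RWGO D=YWYG B=YORB
After move 5 (U): U=GWBB F=RRGO R=YOBW B=GYRB L=RWOO
After move 6 (R): R=BYWO U=GRBO F=RWGG D=YRYG B=BYWB
Query: R face = BYWO

Answer: B Y W O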